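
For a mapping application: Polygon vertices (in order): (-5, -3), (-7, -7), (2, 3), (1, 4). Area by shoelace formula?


Shoelace sum: ((-5)*(-7) - (-7)*(-3)) + ((-7)*3 - 2*(-7)) + (2*4 - 1*3) + (1*(-3) - (-5)*4)
= 29
Area = |29|/2 = 14.5

14.5


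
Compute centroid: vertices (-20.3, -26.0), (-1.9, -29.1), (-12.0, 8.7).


Centroid = ((x_A+x_B+x_C)/3, (y_A+y_B+y_C)/3)
= (((-20.3)+(-1.9)+(-12))/3, ((-26)+(-29.1)+8.7)/3)
= (-11.4, -15.4667)

(-11.4, -15.4667)


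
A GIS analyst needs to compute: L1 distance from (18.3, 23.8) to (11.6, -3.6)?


|18.3-11.6| + |23.8-(-3.6)| = 6.7 + 27.4 = 34.1

34.1


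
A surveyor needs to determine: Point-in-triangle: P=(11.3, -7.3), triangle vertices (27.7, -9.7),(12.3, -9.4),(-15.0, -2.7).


Cross products: AB x AP = -32.04, BC x BP = -50.63, CA x CP = -12.32
All same sign? yes

Yes, inside


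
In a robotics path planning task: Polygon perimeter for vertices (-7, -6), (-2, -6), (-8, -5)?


Sides: (-7, -6)->(-2, -6): sqrt(25) = 5, (-2, -6)->(-8, -5): sqrt(37) = 6.082763, (-8, -5)->(-7, -6): sqrt(2) = 1.414214
Sum = 12.496977
Perimeter = 12.497

12.497


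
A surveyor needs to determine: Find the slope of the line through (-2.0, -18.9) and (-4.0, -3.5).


slope = (y2-y1)/(x2-x1) = ((-3.5)-(-18.9))/((-4)-(-2)) = 15.4/(-2) = -7.7

-7.7


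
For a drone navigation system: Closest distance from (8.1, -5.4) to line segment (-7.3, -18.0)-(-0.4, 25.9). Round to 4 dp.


Project P onto AB: t = 0.3339 (clamped to [0,1])
Closest point on segment: (-4.9961, -3.3416)
Distance: 13.2568

13.2568


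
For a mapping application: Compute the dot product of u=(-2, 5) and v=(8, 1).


u . v = u_x*v_x + u_y*v_y = (-2)*8 + 5*1
= (-16) + 5 = -11

-11


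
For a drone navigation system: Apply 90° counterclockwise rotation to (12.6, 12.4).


90° CCW: (x,y) -> (-y, x)
(12.6,12.4) -> (-12.4, 12.6)

(-12.4, 12.6)


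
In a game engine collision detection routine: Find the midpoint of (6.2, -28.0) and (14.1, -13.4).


M = ((6.2+14.1)/2, ((-28)+(-13.4))/2)
= (10.15, -20.7)

(10.15, -20.7)


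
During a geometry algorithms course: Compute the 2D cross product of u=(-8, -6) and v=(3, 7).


u x v = u_x*v_y - u_y*v_x = (-8)*7 - (-6)*3
= (-56) - (-18) = -38

-38


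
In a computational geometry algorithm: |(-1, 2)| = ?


|u| = sqrt((-1)^2 + 2^2) = sqrt(5) = 2.2361

2.2361


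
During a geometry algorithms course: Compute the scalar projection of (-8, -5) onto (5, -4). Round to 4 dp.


u.v = -20, |v| = sqrt(41) = 6.4031
Scalar projection = u.v / |v| = -20 / sqrt(41) = -3.1235

-3.1235


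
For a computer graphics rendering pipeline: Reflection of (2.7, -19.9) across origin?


Reflection over origin: (x,y) -> (-x,-y)
(2.7, -19.9) -> (-2.7, 19.9)

(-2.7, 19.9)


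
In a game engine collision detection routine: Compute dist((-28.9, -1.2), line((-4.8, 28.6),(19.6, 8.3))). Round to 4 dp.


|cross product| = 1216.35
|line direction| = sqrt(1007.45) = 31.7404
Distance = 1216.35/sqrt(1007.45) = 38.3219

38.3219


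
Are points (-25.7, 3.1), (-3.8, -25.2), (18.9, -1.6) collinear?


Cross product: ((-3.8)-(-25.7))*((-1.6)-3.1) - ((-25.2)-3.1)*(18.9-(-25.7))
= 1159.25

No, not collinear


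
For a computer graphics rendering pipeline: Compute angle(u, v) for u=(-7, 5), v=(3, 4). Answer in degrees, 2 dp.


u.v = -1, |u| = sqrt(74) = 8.6023, |v| = sqrt(25) = 5
cos(theta) = u.v/(|u||v|) = -1/sqrt(1850) = -0.02325
theta = acos(-0.02325) = 91.33 degrees

91.33 degrees


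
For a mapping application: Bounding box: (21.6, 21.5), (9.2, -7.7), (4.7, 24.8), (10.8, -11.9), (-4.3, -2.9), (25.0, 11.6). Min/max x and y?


x range: [-4.3, 25]
y range: [-11.9, 24.8]
Bounding box: (-4.3,-11.9) to (25,24.8)

(-4.3,-11.9) to (25,24.8)


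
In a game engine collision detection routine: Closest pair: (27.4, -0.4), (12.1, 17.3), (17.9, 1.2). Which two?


d(P0,P1) = 23.3962, d(P0,P2) = 9.6338, d(P1,P2) = 17.1129
Closest: P0 and P2

Closest pair: (27.4, -0.4) and (17.9, 1.2), distance = 9.6338


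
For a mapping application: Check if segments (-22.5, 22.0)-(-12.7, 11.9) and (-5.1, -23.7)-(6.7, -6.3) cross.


Cross products: d1=842.02, d2=552.32, d3=-272.12, d4=17.58
d1*d2 < 0 and d3*d4 < 0? no

No, they don't intersect


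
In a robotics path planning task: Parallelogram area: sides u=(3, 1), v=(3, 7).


|u x v| = |3*7 - 1*3|
= |21 - 3| = 18

18


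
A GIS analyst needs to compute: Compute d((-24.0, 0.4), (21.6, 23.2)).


dx=45.6, dy=22.8
d^2 = 45.6^2 + 22.8^2 = 2599.2
d = sqrt(2599.2) = 50.9823

50.9823


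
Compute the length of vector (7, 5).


|u| = sqrt(7^2 + 5^2) = sqrt(74) = 8.6023

8.6023


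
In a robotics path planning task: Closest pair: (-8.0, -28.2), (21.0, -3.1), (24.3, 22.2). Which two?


d(P0,P1) = 38.3537, d(P0,P2) = 59.8619, d(P1,P2) = 25.5143
Closest: P1 and P2

Closest pair: (21.0, -3.1) and (24.3, 22.2), distance = 25.5143


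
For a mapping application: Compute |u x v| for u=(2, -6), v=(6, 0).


|u x v| = |2*0 - (-6)*6|
= |0 - (-36)| = 36

36


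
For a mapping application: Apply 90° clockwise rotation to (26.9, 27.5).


90° CW: (x,y) -> (y, -x)
(26.9,27.5) -> (27.5, -26.9)

(27.5, -26.9)


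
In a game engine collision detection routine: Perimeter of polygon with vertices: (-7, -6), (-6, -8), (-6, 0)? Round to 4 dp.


Sides: (-7, -6)->(-6, -8): sqrt(5) = 2.236068, (-6, -8)->(-6, 0): sqrt(64) = 8, (-6, 0)->(-7, -6): sqrt(37) = 6.082763
Sum = 16.318831
Perimeter = 16.3188

16.3188


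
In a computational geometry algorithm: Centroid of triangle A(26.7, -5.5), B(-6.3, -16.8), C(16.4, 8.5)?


Centroid = ((x_A+x_B+x_C)/3, (y_A+y_B+y_C)/3)
= ((26.7+(-6.3)+16.4)/3, ((-5.5)+(-16.8)+8.5)/3)
= (12.2667, -4.6)

(12.2667, -4.6)


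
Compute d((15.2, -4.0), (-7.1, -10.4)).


dx=-22.3, dy=-6.4
d^2 = (-22.3)^2 + (-6.4)^2 = 538.25
d = sqrt(538.25) = 23.2002

23.2002


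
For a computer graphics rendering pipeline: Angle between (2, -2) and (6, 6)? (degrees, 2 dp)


u.v = 0, |u| = sqrt(8) = 2.8284, |v| = sqrt(72) = 8.4853
cos(theta) = u.v/(|u||v|) = 0/sqrt(576) = 0
theta = acos(0) = 90 degrees

90 degrees


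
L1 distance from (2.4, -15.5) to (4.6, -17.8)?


|2.4-4.6| + |(-15.5)-(-17.8)| = 2.2 + 2.3 = 4.5

4.5


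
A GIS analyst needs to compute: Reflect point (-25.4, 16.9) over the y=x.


Reflection over y=x: (x,y) -> (y,x)
(-25.4, 16.9) -> (16.9, -25.4)

(16.9, -25.4)


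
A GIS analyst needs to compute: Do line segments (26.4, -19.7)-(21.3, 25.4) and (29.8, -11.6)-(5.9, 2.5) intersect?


Cross products: d1=241.53, d2=-764.45, d3=-194.65, d4=811.33
d1*d2 < 0 and d3*d4 < 0? yes

Yes, they intersect


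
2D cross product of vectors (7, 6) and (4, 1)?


u x v = u_x*v_y - u_y*v_x = 7*1 - 6*4
= 7 - 24 = -17

-17


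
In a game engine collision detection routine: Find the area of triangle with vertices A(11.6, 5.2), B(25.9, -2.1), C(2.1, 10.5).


Area = |x_A(y_B-y_C) + x_B(y_C-y_A) + x_C(y_A-y_B)|/2
= |(-146.16) + 137.27 + 15.33|/2
= 6.44/2 = 3.22

3.22


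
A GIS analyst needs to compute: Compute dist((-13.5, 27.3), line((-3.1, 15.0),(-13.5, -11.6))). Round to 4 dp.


|cross product| = 404.56
|line direction| = sqrt(815.72) = 28.5608
Distance = 404.56/sqrt(815.72) = 14.1649

14.1649


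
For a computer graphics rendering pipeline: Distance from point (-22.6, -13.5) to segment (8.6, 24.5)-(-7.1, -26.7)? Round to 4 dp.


Project P onto AB: t = 0.8492 (clamped to [0,1])
Closest point on segment: (-4.7324, -18.9789)
Distance: 18.6888

18.6888


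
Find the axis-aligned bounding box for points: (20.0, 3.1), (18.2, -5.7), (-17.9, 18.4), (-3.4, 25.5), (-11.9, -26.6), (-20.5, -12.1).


x range: [-20.5, 20]
y range: [-26.6, 25.5]
Bounding box: (-20.5,-26.6) to (20,25.5)

(-20.5,-26.6) to (20,25.5)


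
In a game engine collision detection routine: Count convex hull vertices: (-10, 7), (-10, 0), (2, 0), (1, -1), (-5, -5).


Convex hull vertices (CCW): (-10, 0), (-5, -5), (1, -1), (2, 0), (-10, 7)
Count = 5

5


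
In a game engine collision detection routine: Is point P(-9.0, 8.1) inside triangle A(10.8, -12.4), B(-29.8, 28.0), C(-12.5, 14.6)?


Cross products: AB x AP = -32.38, BC x BP = -65.55, CA x CP = -56.95
All same sign? yes

Yes, inside


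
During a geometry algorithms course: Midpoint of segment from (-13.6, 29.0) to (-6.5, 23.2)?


M = (((-13.6)+(-6.5))/2, (29+23.2)/2)
= (-10.05, 26.1)

(-10.05, 26.1)


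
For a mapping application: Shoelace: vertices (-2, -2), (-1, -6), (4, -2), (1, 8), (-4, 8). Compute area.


Shoelace sum: ((-2)*(-6) - (-1)*(-2)) + ((-1)*(-2) - 4*(-6)) + (4*8 - 1*(-2)) + (1*8 - (-4)*8) + ((-4)*(-2) - (-2)*8)
= 134
Area = |134|/2 = 67

67


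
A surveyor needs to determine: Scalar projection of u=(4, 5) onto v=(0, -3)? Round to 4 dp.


u.v = -15, |v| = sqrt(9) = 3
Scalar projection = u.v / |v| = -15 / sqrt(9) = -5

-5


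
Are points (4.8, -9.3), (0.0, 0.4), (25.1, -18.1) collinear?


Cross product: (0-4.8)*((-18.1)-(-9.3)) - (0.4-(-9.3))*(25.1-4.8)
= -154.67

No, not collinear


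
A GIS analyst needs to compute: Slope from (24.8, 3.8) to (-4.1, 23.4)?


slope = (y2-y1)/(x2-x1) = (23.4-3.8)/((-4.1)-24.8) = 19.6/(-28.9) = -0.6782

-0.6782


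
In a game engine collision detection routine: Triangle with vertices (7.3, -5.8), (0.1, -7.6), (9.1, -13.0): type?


Side lengths squared: AB^2=55.08, BC^2=110.16, CA^2=55.08
Sorted: [55.08, 55.08, 110.16]
By sides: Isosceles, By angles: Right

Isosceles, Right


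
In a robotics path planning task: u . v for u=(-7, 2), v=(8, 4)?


u . v = u_x*v_x + u_y*v_y = (-7)*8 + 2*4
= (-56) + 8 = -48

-48


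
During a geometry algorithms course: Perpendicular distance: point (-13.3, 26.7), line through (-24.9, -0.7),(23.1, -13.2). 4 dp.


|cross product| = 1460.2
|line direction| = sqrt(2460.25) = 49.6009
Distance = 1460.2/sqrt(2460.25) = 29.439

29.439


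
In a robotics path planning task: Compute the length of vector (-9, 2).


|u| = sqrt((-9)^2 + 2^2) = sqrt(85) = 9.2195

9.2195


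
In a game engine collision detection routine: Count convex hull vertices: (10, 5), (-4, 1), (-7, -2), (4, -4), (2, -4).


Convex hull vertices (CCW): (-7, -2), (2, -4), (4, -4), (10, 5), (-4, 1)
Count = 5

5


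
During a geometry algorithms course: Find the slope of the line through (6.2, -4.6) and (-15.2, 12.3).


slope = (y2-y1)/(x2-x1) = (12.3-(-4.6))/((-15.2)-6.2) = 16.9/(-21.4) = -0.7897

-0.7897


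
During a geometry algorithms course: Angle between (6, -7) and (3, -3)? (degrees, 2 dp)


u.v = 39, |u| = sqrt(85) = 9.2195, |v| = sqrt(18) = 4.2426
cos(theta) = u.v/(|u||v|) = 39/sqrt(1530) = 0.997054
theta = acos(0.997054) = 4.4 degrees

4.4 degrees


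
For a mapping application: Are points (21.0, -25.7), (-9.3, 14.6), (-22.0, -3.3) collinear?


Cross product: ((-9.3)-21)*((-3.3)-(-25.7)) - (14.6-(-25.7))*((-22)-21)
= 1054.18

No, not collinear


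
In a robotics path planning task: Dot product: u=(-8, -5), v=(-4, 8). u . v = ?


u . v = u_x*v_x + u_y*v_y = (-8)*(-4) + (-5)*8
= 32 + (-40) = -8

-8


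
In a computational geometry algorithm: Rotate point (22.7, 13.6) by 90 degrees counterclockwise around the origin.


90° CCW: (x,y) -> (-y, x)
(22.7,13.6) -> (-13.6, 22.7)

(-13.6, 22.7)


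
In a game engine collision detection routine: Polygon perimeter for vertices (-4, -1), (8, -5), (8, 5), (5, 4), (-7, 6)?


Sides: (-4, -1)->(8, -5): sqrt(160) = 12.649111, (8, -5)->(8, 5): sqrt(100) = 10, (8, 5)->(5, 4): sqrt(10) = 3.162278, (5, 4)->(-7, 6): sqrt(148) = 12.165525, (-7, 6)->(-4, -1): sqrt(58) = 7.615773
Sum = 45.592687
Perimeter = 45.5927

45.5927


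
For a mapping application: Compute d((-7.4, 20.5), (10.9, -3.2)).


dx=18.3, dy=-23.7
d^2 = 18.3^2 + (-23.7)^2 = 896.58
d = sqrt(896.58) = 29.9429

29.9429


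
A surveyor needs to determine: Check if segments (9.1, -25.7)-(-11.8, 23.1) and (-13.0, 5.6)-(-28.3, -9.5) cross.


Cross products: d1=812.6, d2=-249.63, d3=424.31, d4=1486.54
d1*d2 < 0 and d3*d4 < 0? no

No, they don't intersect


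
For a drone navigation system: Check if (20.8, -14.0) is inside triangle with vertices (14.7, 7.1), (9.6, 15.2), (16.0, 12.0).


Cross products: AB x AP = 58.2, BC x BP = -151.04, CA x CP = 57.32
All same sign? no

No, outside


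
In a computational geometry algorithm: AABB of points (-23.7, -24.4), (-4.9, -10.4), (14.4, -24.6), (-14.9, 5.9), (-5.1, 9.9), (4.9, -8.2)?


x range: [-23.7, 14.4]
y range: [-24.6, 9.9]
Bounding box: (-23.7,-24.6) to (14.4,9.9)

(-23.7,-24.6) to (14.4,9.9)


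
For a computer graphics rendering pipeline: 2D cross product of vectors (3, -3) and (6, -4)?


u x v = u_x*v_y - u_y*v_x = 3*(-4) - (-3)*6
= (-12) - (-18) = 6

6


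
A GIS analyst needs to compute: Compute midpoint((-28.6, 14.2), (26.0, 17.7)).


M = (((-28.6)+26)/2, (14.2+17.7)/2)
= (-1.3, 15.95)

(-1.3, 15.95)


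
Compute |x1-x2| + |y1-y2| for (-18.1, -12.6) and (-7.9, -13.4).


|(-18.1)-(-7.9)| + |(-12.6)-(-13.4)| = 10.2 + 0.8 = 11

11


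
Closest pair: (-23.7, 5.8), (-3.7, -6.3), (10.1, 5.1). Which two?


d(P0,P1) = 23.3754, d(P0,P2) = 33.8072, d(P1,P2) = 17.8997
Closest: P1 and P2

Closest pair: (-3.7, -6.3) and (10.1, 5.1), distance = 17.8997


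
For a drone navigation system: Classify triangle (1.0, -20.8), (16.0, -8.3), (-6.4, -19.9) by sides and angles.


Side lengths squared: AB^2=381.25, BC^2=636.32, CA^2=55.57
Sorted: [55.57, 381.25, 636.32]
By sides: Scalene, By angles: Obtuse

Scalene, Obtuse


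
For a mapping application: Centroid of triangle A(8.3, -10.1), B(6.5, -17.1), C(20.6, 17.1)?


Centroid = ((x_A+x_B+x_C)/3, (y_A+y_B+y_C)/3)
= ((8.3+6.5+20.6)/3, ((-10.1)+(-17.1)+17.1)/3)
= (11.8, -3.3667)

(11.8, -3.3667)


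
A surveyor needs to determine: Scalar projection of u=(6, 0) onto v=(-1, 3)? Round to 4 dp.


u.v = -6, |v| = sqrt(10) = 3.1623
Scalar projection = u.v / |v| = -6 / sqrt(10) = -1.8974

-1.8974


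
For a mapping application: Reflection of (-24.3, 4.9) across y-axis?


Reflection over y-axis: (x,y) -> (-x,y)
(-24.3, 4.9) -> (24.3, 4.9)

(24.3, 4.9)


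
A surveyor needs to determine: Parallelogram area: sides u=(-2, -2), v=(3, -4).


|u x v| = |(-2)*(-4) - (-2)*3|
= |8 - (-6)| = 14

14


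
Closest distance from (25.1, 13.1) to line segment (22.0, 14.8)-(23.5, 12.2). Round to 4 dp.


Project P onto AB: t = 1 (clamped to [0,1])
Closest point on segment: (23.5, 12.2)
Distance: 1.8358

1.8358


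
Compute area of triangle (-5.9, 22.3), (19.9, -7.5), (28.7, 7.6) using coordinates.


Area = |x_A(y_B-y_C) + x_B(y_C-y_A) + x_C(y_A-y_B)|/2
= |89.09 + (-292.53) + 855.26|/2
= 651.82/2 = 325.91

325.91


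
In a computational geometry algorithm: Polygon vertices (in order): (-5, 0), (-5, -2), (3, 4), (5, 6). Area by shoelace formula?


Shoelace sum: ((-5)*(-2) - (-5)*0) + ((-5)*4 - 3*(-2)) + (3*6 - 5*4) + (5*0 - (-5)*6)
= 24
Area = |24|/2 = 12

12


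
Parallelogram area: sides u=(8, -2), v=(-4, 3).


|u x v| = |8*3 - (-2)*(-4)|
= |24 - 8| = 16

16


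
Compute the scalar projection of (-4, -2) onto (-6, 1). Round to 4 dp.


u.v = 22, |v| = sqrt(37) = 6.0828
Scalar projection = u.v / |v| = 22 / sqrt(37) = 3.6168

3.6168


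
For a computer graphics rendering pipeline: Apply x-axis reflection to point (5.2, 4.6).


Reflection over x-axis: (x,y) -> (x,-y)
(5.2, 4.6) -> (5.2, -4.6)

(5.2, -4.6)


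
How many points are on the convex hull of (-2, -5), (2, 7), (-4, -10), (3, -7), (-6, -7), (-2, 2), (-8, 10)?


Convex hull vertices (CCW): (-8, 10), (-6, -7), (-4, -10), (3, -7), (2, 7)
Count = 5

5


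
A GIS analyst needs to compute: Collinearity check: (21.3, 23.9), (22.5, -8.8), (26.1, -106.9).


Cross product: (22.5-21.3)*((-106.9)-23.9) - ((-8.8)-23.9)*(26.1-21.3)
= 0

Yes, collinear


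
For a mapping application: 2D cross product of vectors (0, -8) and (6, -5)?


u x v = u_x*v_y - u_y*v_x = 0*(-5) - (-8)*6
= 0 - (-48) = 48

48


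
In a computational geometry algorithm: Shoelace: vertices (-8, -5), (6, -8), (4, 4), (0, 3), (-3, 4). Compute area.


Shoelace sum: ((-8)*(-8) - 6*(-5)) + (6*4 - 4*(-8)) + (4*3 - 0*4) + (0*4 - (-3)*3) + ((-3)*(-5) - (-8)*4)
= 218
Area = |218|/2 = 109

109


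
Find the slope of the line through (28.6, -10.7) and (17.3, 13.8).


slope = (y2-y1)/(x2-x1) = (13.8-(-10.7))/(17.3-28.6) = 24.5/(-11.3) = -2.1681

-2.1681


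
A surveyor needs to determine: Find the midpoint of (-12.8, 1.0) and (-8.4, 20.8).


M = (((-12.8)+(-8.4))/2, (1+20.8)/2)
= (-10.6, 10.9)

(-10.6, 10.9)


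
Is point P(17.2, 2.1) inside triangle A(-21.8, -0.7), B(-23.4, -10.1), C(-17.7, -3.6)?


Cross products: AB x AP = 362.12, BC x BP = -194.36, CA x CP = -124.58
All same sign? no

No, outside


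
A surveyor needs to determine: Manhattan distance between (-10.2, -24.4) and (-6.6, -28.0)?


|(-10.2)-(-6.6)| + |(-24.4)-(-28)| = 3.6 + 3.6 = 7.2

7.2


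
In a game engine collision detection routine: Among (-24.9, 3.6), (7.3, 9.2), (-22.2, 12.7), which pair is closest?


d(P0,P1) = 32.6833, d(P0,P2) = 9.4921, d(P1,P2) = 29.7069
Closest: P0 and P2

Closest pair: (-24.9, 3.6) and (-22.2, 12.7), distance = 9.4921


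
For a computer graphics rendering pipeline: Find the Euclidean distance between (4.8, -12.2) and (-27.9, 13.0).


dx=-32.7, dy=25.2
d^2 = (-32.7)^2 + 25.2^2 = 1704.33
d = sqrt(1704.33) = 41.2835

41.2835


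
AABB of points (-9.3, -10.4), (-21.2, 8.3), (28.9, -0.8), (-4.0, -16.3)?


x range: [-21.2, 28.9]
y range: [-16.3, 8.3]
Bounding box: (-21.2,-16.3) to (28.9,8.3)

(-21.2,-16.3) to (28.9,8.3)


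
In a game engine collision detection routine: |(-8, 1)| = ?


|u| = sqrt((-8)^2 + 1^2) = sqrt(65) = 8.0623

8.0623


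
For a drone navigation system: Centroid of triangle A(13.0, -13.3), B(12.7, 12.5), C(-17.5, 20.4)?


Centroid = ((x_A+x_B+x_C)/3, (y_A+y_B+y_C)/3)
= ((13+12.7+(-17.5))/3, ((-13.3)+12.5+20.4)/3)
= (2.7333, 6.5333)

(2.7333, 6.5333)


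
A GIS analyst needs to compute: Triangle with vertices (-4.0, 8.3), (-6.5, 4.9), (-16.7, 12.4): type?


Side lengths squared: AB^2=17.81, BC^2=160.29, CA^2=178.1
Sorted: [17.81, 160.29, 178.1]
By sides: Scalene, By angles: Right

Scalene, Right


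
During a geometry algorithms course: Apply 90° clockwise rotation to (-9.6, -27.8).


90° CW: (x,y) -> (y, -x)
(-9.6,-27.8) -> (-27.8, 9.6)

(-27.8, 9.6)


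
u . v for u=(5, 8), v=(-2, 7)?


u . v = u_x*v_x + u_y*v_y = 5*(-2) + 8*7
= (-10) + 56 = 46

46


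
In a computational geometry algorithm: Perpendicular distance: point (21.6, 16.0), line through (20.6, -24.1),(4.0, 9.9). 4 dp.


|cross product| = 699.66
|line direction| = sqrt(1431.56) = 37.836
Distance = 699.66/sqrt(1431.56) = 18.4919

18.4919


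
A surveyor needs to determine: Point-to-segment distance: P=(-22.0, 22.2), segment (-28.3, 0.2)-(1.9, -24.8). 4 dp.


Project P onto AB: t = 0 (clamped to [0,1])
Closest point on segment: (-28.3, 0.2)
Distance: 22.8843

22.8843


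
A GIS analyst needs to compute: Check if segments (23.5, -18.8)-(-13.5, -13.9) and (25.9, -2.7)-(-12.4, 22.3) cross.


Cross products: d1=676.63, d2=1413.96, d3=-607.46, d4=-1344.79
d1*d2 < 0 and d3*d4 < 0? no

No, they don't intersect


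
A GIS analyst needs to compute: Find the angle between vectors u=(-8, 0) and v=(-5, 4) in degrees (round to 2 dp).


u.v = 40, |u| = sqrt(64) = 8, |v| = sqrt(41) = 6.4031
cos(theta) = u.v/(|u||v|) = 40/sqrt(2624) = 0.780869
theta = acos(0.780869) = 38.66 degrees

38.66 degrees


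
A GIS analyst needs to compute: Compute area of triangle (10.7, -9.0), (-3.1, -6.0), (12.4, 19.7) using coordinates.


Area = |x_A(y_B-y_C) + x_B(y_C-y_A) + x_C(y_A-y_B)|/2
= |(-274.99) + (-88.97) + (-37.2)|/2
= 401.16/2 = 200.58

200.58


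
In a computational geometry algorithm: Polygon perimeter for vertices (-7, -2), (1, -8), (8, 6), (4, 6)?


Sides: (-7, -2)->(1, -8): sqrt(100) = 10, (1, -8)->(8, 6): sqrt(245) = 15.652476, (8, 6)->(4, 6): sqrt(16) = 4, (4, 6)->(-7, -2): sqrt(185) = 13.601471
Sum = 43.253947
Perimeter = 43.2539

43.2539


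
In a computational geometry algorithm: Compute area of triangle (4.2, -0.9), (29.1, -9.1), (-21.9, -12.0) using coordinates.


Area = |x_A(y_B-y_C) + x_B(y_C-y_A) + x_C(y_A-y_B)|/2
= |12.18 + (-323.01) + (-179.58)|/2
= 490.41/2 = 245.205

245.205


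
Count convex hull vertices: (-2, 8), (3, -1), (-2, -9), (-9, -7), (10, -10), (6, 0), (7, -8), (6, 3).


Convex hull vertices (CCW): (-9, -7), (-2, -9), (10, -10), (6, 3), (-2, 8)
Count = 5

5


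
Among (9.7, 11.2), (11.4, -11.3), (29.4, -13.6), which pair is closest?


d(P0,P1) = 22.5641, d(P0,P2) = 31.6722, d(P1,P2) = 18.1463
Closest: P1 and P2

Closest pair: (11.4, -11.3) and (29.4, -13.6), distance = 18.1463


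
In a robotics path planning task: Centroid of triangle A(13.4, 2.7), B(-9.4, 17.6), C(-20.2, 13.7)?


Centroid = ((x_A+x_B+x_C)/3, (y_A+y_B+y_C)/3)
= ((13.4+(-9.4)+(-20.2))/3, (2.7+17.6+13.7)/3)
= (-5.4, 11.3333)

(-5.4, 11.3333)


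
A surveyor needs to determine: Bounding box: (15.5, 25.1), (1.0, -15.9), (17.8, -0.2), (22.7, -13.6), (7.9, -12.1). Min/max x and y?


x range: [1, 22.7]
y range: [-15.9, 25.1]
Bounding box: (1,-15.9) to (22.7,25.1)

(1,-15.9) to (22.7,25.1)


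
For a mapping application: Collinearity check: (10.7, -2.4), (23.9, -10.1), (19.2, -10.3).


Cross product: (23.9-10.7)*((-10.3)-(-2.4)) - ((-10.1)-(-2.4))*(19.2-10.7)
= -38.83

No, not collinear


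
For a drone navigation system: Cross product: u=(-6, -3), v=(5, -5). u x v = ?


u x v = u_x*v_y - u_y*v_x = (-6)*(-5) - (-3)*5
= 30 - (-15) = 45

45


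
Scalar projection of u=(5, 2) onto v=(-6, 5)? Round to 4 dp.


u.v = -20, |v| = sqrt(61) = 7.8102
Scalar projection = u.v / |v| = -20 / sqrt(61) = -2.5607

-2.5607


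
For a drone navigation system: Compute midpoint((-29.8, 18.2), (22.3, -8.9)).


M = (((-29.8)+22.3)/2, (18.2+(-8.9))/2)
= (-3.75, 4.65)

(-3.75, 4.65)


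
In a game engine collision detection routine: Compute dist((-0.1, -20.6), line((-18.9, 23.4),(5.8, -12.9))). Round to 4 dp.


|cross product| = 404.36
|line direction| = sqrt(1927.78) = 43.9065
Distance = 404.36/sqrt(1927.78) = 9.2096

9.2096


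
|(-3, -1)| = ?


|u| = sqrt((-3)^2 + (-1)^2) = sqrt(10) = 3.1623

3.1623


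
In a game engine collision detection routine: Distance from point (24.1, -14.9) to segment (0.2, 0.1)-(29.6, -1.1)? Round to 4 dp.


Project P onto AB: t = 0.8324 (clamped to [0,1])
Closest point on segment: (24.6715, -0.8988)
Distance: 14.0128

14.0128


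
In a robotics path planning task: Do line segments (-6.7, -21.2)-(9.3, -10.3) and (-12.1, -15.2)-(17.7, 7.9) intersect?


Cross products: d1=-303.54, d2=-348.32, d3=154.86, d4=199.64
d1*d2 < 0 and d3*d4 < 0? no

No, they don't intersect


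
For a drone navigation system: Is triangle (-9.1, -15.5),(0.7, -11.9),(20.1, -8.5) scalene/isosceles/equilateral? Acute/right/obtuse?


Side lengths squared: AB^2=109, BC^2=387.92, CA^2=901.64
Sorted: [109, 387.92, 901.64]
By sides: Scalene, By angles: Obtuse

Scalene, Obtuse


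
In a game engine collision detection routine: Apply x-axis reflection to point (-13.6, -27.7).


Reflection over x-axis: (x,y) -> (x,-y)
(-13.6, -27.7) -> (-13.6, 27.7)

(-13.6, 27.7)


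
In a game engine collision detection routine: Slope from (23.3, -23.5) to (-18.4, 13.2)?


slope = (y2-y1)/(x2-x1) = (13.2-(-23.5))/((-18.4)-23.3) = 36.7/(-41.7) = -0.8801

-0.8801


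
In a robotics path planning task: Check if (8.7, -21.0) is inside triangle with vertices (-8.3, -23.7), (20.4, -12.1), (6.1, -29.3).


Cross products: AB x AP = -119.71, BC x BP = -73.97, CA x CP = -134.08
All same sign? yes

Yes, inside


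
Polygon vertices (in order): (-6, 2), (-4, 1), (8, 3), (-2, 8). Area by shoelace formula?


Shoelace sum: ((-6)*1 - (-4)*2) + ((-4)*3 - 8*1) + (8*8 - (-2)*3) + ((-2)*2 - (-6)*8)
= 96
Area = |96|/2 = 48

48


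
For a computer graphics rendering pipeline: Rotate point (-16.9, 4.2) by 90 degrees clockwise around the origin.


90° CW: (x,y) -> (y, -x)
(-16.9,4.2) -> (4.2, 16.9)

(4.2, 16.9)


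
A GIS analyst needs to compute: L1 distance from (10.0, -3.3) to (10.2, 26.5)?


|10-10.2| + |(-3.3)-26.5| = 0.2 + 29.8 = 30

30


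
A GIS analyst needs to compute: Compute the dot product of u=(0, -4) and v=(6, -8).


u . v = u_x*v_x + u_y*v_y = 0*6 + (-4)*(-8)
= 0 + 32 = 32

32


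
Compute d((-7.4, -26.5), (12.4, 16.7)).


dx=19.8, dy=43.2
d^2 = 19.8^2 + 43.2^2 = 2258.28
d = sqrt(2258.28) = 47.5214

47.5214


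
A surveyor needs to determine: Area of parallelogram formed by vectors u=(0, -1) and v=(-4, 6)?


|u x v| = |0*6 - (-1)*(-4)|
= |0 - 4| = 4

4


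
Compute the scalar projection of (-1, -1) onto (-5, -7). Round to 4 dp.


u.v = 12, |v| = sqrt(74) = 8.6023
Scalar projection = u.v / |v| = 12 / sqrt(74) = 1.395

1.395


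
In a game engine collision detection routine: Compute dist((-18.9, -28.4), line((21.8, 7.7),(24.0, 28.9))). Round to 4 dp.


|cross product| = 783.42
|line direction| = sqrt(454.28) = 21.3138
Distance = 783.42/sqrt(454.28) = 36.7564

36.7564


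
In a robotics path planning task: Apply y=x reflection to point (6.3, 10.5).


Reflection over y=x: (x,y) -> (y,x)
(6.3, 10.5) -> (10.5, 6.3)

(10.5, 6.3)


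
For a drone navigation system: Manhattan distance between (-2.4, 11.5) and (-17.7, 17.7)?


|(-2.4)-(-17.7)| + |11.5-17.7| = 15.3 + 6.2 = 21.5

21.5


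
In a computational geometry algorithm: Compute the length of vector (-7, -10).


|u| = sqrt((-7)^2 + (-10)^2) = sqrt(149) = 12.2066

12.2066


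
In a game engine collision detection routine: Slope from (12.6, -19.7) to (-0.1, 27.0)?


slope = (y2-y1)/(x2-x1) = (27-(-19.7))/((-0.1)-12.6) = 46.7/(-12.7) = -3.6772

-3.6772


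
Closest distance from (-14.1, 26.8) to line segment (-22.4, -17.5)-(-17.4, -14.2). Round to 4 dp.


Project P onto AB: t = 1 (clamped to [0,1])
Closest point on segment: (-17.4, -14.2)
Distance: 41.1326

41.1326


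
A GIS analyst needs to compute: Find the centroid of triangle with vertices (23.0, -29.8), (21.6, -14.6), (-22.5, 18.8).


Centroid = ((x_A+x_B+x_C)/3, (y_A+y_B+y_C)/3)
= ((23+21.6+(-22.5))/3, ((-29.8)+(-14.6)+18.8)/3)
= (7.3667, -8.5333)

(7.3667, -8.5333)


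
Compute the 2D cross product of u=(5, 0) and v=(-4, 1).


u x v = u_x*v_y - u_y*v_x = 5*1 - 0*(-4)
= 5 - 0 = 5

5


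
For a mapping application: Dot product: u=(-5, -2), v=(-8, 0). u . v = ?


u . v = u_x*v_x + u_y*v_y = (-5)*(-8) + (-2)*0
= 40 + 0 = 40

40


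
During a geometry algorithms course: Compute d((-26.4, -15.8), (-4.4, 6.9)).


dx=22, dy=22.7
d^2 = 22^2 + 22.7^2 = 999.29
d = sqrt(999.29) = 31.6115

31.6115


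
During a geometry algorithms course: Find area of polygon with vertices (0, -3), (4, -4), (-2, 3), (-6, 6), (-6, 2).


Shoelace sum: (0*(-4) - 4*(-3)) + (4*3 - (-2)*(-4)) + ((-2)*6 - (-6)*3) + ((-6)*2 - (-6)*6) + ((-6)*(-3) - 0*2)
= 64
Area = |64|/2 = 32

32


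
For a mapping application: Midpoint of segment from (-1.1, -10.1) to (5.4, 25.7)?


M = (((-1.1)+5.4)/2, ((-10.1)+25.7)/2)
= (2.15, 7.8)

(2.15, 7.8)


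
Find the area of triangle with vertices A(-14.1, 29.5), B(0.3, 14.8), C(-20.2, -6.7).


Area = |x_A(y_B-y_C) + x_B(y_C-y_A) + x_C(y_A-y_B)|/2
= |(-303.15) + (-10.86) + (-296.94)|/2
= 610.95/2 = 305.475

305.475


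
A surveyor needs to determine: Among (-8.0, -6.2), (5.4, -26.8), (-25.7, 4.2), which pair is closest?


d(P0,P1) = 24.5748, d(P0,P2) = 20.5292, d(P1,P2) = 43.9114
Closest: P0 and P2

Closest pair: (-8.0, -6.2) and (-25.7, 4.2), distance = 20.5292


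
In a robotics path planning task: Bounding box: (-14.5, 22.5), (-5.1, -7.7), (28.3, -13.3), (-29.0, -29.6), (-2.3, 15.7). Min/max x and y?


x range: [-29, 28.3]
y range: [-29.6, 22.5]
Bounding box: (-29,-29.6) to (28.3,22.5)

(-29,-29.6) to (28.3,22.5)


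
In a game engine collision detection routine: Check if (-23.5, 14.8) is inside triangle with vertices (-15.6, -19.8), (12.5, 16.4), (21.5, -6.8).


Cross products: AB x AP = 1258.24, BC x BP = -849.6, CA x CP = -1386.36
All same sign? no

No, outside


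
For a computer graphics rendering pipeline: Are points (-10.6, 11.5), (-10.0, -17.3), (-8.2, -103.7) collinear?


Cross product: ((-10)-(-10.6))*((-103.7)-11.5) - ((-17.3)-11.5)*((-8.2)-(-10.6))
= 0

Yes, collinear


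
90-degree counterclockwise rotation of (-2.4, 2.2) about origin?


90° CCW: (x,y) -> (-y, x)
(-2.4,2.2) -> (-2.2, -2.4)

(-2.2, -2.4)


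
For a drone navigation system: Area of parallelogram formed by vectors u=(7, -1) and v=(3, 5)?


|u x v| = |7*5 - (-1)*3|
= |35 - (-3)| = 38

38


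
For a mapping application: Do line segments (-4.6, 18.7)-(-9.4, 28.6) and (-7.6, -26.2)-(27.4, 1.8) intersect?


Cross products: d1=1487.5, d2=1968.4, d3=245.22, d4=-235.68
d1*d2 < 0 and d3*d4 < 0? no

No, they don't intersect


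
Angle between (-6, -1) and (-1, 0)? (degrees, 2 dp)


u.v = 6, |u| = sqrt(37) = 6.0828, |v| = sqrt(1) = 1
cos(theta) = u.v/(|u||v|) = 6/sqrt(37) = 0.986394
theta = acos(0.986394) = 9.46 degrees

9.46 degrees


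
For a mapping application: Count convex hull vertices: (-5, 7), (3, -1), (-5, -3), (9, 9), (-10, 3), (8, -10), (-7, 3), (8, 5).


Convex hull vertices (CCW): (-10, 3), (-5, -3), (8, -10), (9, 9), (-5, 7)
Count = 5

5


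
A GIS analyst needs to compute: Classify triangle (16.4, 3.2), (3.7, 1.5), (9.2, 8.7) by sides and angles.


Side lengths squared: AB^2=164.18, BC^2=82.09, CA^2=82.09
Sorted: [82.09, 82.09, 164.18]
By sides: Isosceles, By angles: Right

Isosceles, Right


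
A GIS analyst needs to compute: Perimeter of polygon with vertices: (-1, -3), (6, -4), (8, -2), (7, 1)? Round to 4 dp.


Sides: (-1, -3)->(6, -4): sqrt(50) = 7.071068, (6, -4)->(8, -2): sqrt(8) = 2.828427, (8, -2)->(7, 1): sqrt(10) = 3.162278, (7, 1)->(-1, -3): sqrt(80) = 8.944272
Sum = 22.006045
Perimeter = 22.006

22.006


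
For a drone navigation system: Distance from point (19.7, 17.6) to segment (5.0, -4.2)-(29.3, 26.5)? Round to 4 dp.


Project P onto AB: t = 0.6696 (clamped to [0,1])
Closest point on segment: (21.2711, 16.3565)
Distance: 2.0037

2.0037


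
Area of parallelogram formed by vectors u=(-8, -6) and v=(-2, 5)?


|u x v| = |(-8)*5 - (-6)*(-2)|
= |(-40) - 12| = 52

52


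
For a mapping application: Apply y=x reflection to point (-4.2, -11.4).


Reflection over y=x: (x,y) -> (y,x)
(-4.2, -11.4) -> (-11.4, -4.2)

(-11.4, -4.2)


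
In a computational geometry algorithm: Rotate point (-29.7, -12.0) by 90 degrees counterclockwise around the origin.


90° CCW: (x,y) -> (-y, x)
(-29.7,-12) -> (12, -29.7)

(12, -29.7)


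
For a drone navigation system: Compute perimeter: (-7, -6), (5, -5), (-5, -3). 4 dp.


Sides: (-7, -6)->(5, -5): sqrt(145) = 12.041595, (5, -5)->(-5, -3): sqrt(104) = 10.198039, (-5, -3)->(-7, -6): sqrt(13) = 3.605551
Sum = 25.845185
Perimeter = 25.8452

25.8452


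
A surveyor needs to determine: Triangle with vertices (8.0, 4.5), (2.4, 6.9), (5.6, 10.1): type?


Side lengths squared: AB^2=37.12, BC^2=20.48, CA^2=37.12
Sorted: [20.48, 37.12, 37.12]
By sides: Isosceles, By angles: Acute

Isosceles, Acute


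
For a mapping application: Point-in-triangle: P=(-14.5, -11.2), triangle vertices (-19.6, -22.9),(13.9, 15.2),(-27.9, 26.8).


Cross products: AB x AP = 197.64, BC x BP = 1432.96, CA x CP = 350.58
All same sign? yes

Yes, inside


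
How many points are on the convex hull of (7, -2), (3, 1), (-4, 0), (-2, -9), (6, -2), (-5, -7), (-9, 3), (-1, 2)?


Convex hull vertices (CCW): (-9, 3), (-5, -7), (-2, -9), (7, -2), (3, 1), (-1, 2)
Count = 6

6


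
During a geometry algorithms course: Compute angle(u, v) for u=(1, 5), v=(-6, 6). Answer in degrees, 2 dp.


u.v = 24, |u| = sqrt(26) = 5.099, |v| = sqrt(72) = 8.4853
cos(theta) = u.v/(|u||v|) = 24/sqrt(1872) = 0.5547
theta = acos(0.5547) = 56.31 degrees

56.31 degrees


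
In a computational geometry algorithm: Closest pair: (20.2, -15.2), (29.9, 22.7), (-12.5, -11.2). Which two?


d(P0,P1) = 39.1216, d(P0,P2) = 32.9437, d(P1,P2) = 54.286
Closest: P0 and P2

Closest pair: (20.2, -15.2) and (-12.5, -11.2), distance = 32.9437


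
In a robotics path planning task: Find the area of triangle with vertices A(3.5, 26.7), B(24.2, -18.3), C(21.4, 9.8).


Area = |x_A(y_B-y_C) + x_B(y_C-y_A) + x_C(y_A-y_B)|/2
= |(-98.35) + (-408.98) + 963|/2
= 455.67/2 = 227.835

227.835


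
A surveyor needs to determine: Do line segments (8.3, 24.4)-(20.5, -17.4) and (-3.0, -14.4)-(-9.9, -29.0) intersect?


Cross products: d1=-102.74, d2=363.8, d3=-945.7, d4=-1412.24
d1*d2 < 0 and d3*d4 < 0? no

No, they don't intersect


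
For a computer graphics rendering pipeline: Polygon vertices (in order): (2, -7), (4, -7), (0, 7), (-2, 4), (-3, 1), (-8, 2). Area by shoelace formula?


Shoelace sum: (2*(-7) - 4*(-7)) + (4*7 - 0*(-7)) + (0*4 - (-2)*7) + ((-2)*1 - (-3)*4) + ((-3)*2 - (-8)*1) + ((-8)*(-7) - 2*2)
= 120
Area = |120|/2 = 60

60


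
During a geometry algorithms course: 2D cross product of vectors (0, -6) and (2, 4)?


u x v = u_x*v_y - u_y*v_x = 0*4 - (-6)*2
= 0 - (-12) = 12

12


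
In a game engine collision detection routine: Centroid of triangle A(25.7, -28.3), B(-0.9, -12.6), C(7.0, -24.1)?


Centroid = ((x_A+x_B+x_C)/3, (y_A+y_B+y_C)/3)
= ((25.7+(-0.9)+7)/3, ((-28.3)+(-12.6)+(-24.1))/3)
= (10.6, -21.6667)

(10.6, -21.6667)


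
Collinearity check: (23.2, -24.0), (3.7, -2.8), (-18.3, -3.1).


Cross product: (3.7-23.2)*((-3.1)-(-24)) - ((-2.8)-(-24))*((-18.3)-23.2)
= 472.25

No, not collinear


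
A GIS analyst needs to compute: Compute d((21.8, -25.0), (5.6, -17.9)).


dx=-16.2, dy=7.1
d^2 = (-16.2)^2 + 7.1^2 = 312.85
d = sqrt(312.85) = 17.6876

17.6876


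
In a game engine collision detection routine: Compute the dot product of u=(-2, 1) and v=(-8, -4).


u . v = u_x*v_x + u_y*v_y = (-2)*(-8) + 1*(-4)
= 16 + (-4) = 12

12


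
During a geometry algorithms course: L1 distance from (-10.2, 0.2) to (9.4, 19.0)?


|(-10.2)-9.4| + |0.2-19| = 19.6 + 18.8 = 38.4

38.4


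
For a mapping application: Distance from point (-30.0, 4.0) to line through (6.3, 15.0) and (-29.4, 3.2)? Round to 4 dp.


|cross product| = 35.64
|line direction| = sqrt(1413.73) = 37.5996
Distance = 35.64/sqrt(1413.73) = 0.9479

0.9479


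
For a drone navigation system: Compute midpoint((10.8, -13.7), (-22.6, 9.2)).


M = ((10.8+(-22.6))/2, ((-13.7)+9.2)/2)
= (-5.9, -2.25)

(-5.9, -2.25)


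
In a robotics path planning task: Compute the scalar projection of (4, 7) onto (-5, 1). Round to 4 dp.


u.v = -13, |v| = sqrt(26) = 5.099
Scalar projection = u.v / |v| = -13 / sqrt(26) = -2.5495

-2.5495


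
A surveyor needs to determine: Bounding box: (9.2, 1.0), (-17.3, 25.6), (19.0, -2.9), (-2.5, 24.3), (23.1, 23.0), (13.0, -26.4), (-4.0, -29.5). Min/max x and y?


x range: [-17.3, 23.1]
y range: [-29.5, 25.6]
Bounding box: (-17.3,-29.5) to (23.1,25.6)

(-17.3,-29.5) to (23.1,25.6)


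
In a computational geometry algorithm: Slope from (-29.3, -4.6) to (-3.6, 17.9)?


slope = (y2-y1)/(x2-x1) = (17.9-(-4.6))/((-3.6)-(-29.3)) = 22.5/25.7 = 0.8755

0.8755


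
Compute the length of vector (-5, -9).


|u| = sqrt((-5)^2 + (-9)^2) = sqrt(106) = 10.2956

10.2956


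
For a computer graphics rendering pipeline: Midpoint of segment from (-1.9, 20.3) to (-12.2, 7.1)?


M = (((-1.9)+(-12.2))/2, (20.3+7.1)/2)
= (-7.05, 13.7)

(-7.05, 13.7)


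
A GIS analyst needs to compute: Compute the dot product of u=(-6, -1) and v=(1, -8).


u . v = u_x*v_x + u_y*v_y = (-6)*1 + (-1)*(-8)
= (-6) + 8 = 2

2


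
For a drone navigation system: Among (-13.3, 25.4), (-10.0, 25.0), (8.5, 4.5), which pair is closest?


d(P0,P1) = 3.3242, d(P0,P2) = 30.2002, d(P1,P2) = 27.6134
Closest: P0 and P1

Closest pair: (-13.3, 25.4) and (-10.0, 25.0), distance = 3.3242


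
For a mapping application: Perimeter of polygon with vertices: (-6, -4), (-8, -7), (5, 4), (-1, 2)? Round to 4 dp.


Sides: (-6, -4)->(-8, -7): sqrt(13) = 3.605551, (-8, -7)->(5, 4): sqrt(290) = 17.029386, (5, 4)->(-1, 2): sqrt(40) = 6.324555, (-1, 2)->(-6, -4): sqrt(61) = 7.81025
Sum = 34.769742
Perimeter = 34.7697

34.7697


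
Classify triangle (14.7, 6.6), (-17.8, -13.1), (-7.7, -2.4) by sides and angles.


Side lengths squared: AB^2=1444.34, BC^2=216.5, CA^2=582.76
Sorted: [216.5, 582.76, 1444.34]
By sides: Scalene, By angles: Obtuse

Scalene, Obtuse


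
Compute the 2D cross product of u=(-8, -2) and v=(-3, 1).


u x v = u_x*v_y - u_y*v_x = (-8)*1 - (-2)*(-3)
= (-8) - 6 = -14

-14


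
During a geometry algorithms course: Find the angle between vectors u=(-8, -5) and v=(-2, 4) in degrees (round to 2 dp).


u.v = -4, |u| = sqrt(89) = 9.434, |v| = sqrt(20) = 4.4721
cos(theta) = u.v/(|u||v|) = -4/sqrt(1780) = -0.094809
theta = acos(-0.094809) = 95.44 degrees

95.44 degrees


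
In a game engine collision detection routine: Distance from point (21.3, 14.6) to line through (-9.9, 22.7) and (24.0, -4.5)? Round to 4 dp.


|cross product| = 574.05
|line direction| = sqrt(1889.05) = 43.4632
Distance = 574.05/sqrt(1889.05) = 13.2077

13.2077


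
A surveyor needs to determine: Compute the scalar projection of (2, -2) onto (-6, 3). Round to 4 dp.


u.v = -18, |v| = sqrt(45) = 6.7082
Scalar projection = u.v / |v| = -18 / sqrt(45) = -2.6833

-2.6833


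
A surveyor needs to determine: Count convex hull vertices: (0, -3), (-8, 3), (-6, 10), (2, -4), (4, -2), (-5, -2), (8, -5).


Convex hull vertices (CCW): (-8, 3), (-5, -2), (2, -4), (8, -5), (-6, 10)
Count = 5

5


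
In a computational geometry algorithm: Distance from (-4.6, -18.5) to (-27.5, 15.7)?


dx=-22.9, dy=34.2
d^2 = (-22.9)^2 + 34.2^2 = 1694.05
d = sqrt(1694.05) = 41.1588

41.1588


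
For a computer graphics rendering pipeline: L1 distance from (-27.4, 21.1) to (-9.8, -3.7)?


|(-27.4)-(-9.8)| + |21.1-(-3.7)| = 17.6 + 24.8 = 42.4

42.4


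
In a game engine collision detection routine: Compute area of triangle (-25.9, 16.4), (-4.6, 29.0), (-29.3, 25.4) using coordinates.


Area = |x_A(y_B-y_C) + x_B(y_C-y_A) + x_C(y_A-y_B)|/2
= |(-93.24) + (-41.4) + 369.18|/2
= 234.54/2 = 117.27

117.27


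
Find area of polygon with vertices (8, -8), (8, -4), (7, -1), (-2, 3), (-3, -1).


Shoelace sum: (8*(-4) - 8*(-8)) + (8*(-1) - 7*(-4)) + (7*3 - (-2)*(-1)) + ((-2)*(-1) - (-3)*3) + ((-3)*(-8) - 8*(-1))
= 114
Area = |114|/2 = 57

57


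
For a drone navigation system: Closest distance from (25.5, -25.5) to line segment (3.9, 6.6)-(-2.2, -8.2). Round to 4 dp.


Project P onto AB: t = 1 (clamped to [0,1])
Closest point on segment: (-2.2, -8.2)
Distance: 32.6585

32.6585


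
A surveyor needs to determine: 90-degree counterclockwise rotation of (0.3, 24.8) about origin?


90° CCW: (x,y) -> (-y, x)
(0.3,24.8) -> (-24.8, 0.3)

(-24.8, 0.3)


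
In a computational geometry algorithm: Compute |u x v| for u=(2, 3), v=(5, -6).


|u x v| = |2*(-6) - 3*5|
= |(-12) - 15| = 27

27


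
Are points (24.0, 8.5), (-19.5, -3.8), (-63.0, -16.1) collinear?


Cross product: ((-19.5)-24)*((-16.1)-8.5) - ((-3.8)-8.5)*((-63)-24)
= 0

Yes, collinear


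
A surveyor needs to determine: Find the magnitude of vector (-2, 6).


|u| = sqrt((-2)^2 + 6^2) = sqrt(40) = 6.3246

6.3246


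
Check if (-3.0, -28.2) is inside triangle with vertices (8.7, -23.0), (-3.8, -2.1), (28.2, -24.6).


Cross products: AB x AP = 309.53, BC x BP = -817.2, CA x CP = 120.12
All same sign? no

No, outside
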